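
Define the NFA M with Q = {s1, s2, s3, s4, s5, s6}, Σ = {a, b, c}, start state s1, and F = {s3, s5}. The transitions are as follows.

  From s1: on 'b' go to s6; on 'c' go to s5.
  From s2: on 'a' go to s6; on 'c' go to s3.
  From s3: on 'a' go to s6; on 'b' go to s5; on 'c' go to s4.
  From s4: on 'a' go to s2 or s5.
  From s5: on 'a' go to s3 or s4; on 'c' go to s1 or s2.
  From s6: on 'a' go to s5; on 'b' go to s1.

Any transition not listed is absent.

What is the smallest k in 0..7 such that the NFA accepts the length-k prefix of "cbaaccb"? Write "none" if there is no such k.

1

Start in {s1}.
Read 'c': {s1} → {s5}.
None of the earlier sets intersect F, but {s5} does.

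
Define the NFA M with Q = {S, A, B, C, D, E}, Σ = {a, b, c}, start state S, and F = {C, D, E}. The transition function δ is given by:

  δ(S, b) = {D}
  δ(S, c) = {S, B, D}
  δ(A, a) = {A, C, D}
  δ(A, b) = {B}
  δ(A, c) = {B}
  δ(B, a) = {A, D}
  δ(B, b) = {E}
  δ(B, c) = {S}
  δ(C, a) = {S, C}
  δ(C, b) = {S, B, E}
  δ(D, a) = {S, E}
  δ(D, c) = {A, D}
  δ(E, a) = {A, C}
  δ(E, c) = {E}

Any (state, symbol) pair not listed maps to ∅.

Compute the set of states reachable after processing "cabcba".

Start in {S}.
Read 'c': S→{S, B, D}; now {S, B, D}.
Read 'a': S→∅, B→{A, D}, D→{S, E}; now {S, A, D, E}.
Read 'b': S→{D}, A→{B}, D→∅, E→∅; now {B, D}.
Read 'c': B→{S}, D→{A, D}; now {S, A, D}.
Read 'b': S→{D}, A→{B}, D→∅; now {B, D}.
Read 'a': B→{A, D}, D→{S, E}; now {S, A, D, E}.

{S, A, D, E}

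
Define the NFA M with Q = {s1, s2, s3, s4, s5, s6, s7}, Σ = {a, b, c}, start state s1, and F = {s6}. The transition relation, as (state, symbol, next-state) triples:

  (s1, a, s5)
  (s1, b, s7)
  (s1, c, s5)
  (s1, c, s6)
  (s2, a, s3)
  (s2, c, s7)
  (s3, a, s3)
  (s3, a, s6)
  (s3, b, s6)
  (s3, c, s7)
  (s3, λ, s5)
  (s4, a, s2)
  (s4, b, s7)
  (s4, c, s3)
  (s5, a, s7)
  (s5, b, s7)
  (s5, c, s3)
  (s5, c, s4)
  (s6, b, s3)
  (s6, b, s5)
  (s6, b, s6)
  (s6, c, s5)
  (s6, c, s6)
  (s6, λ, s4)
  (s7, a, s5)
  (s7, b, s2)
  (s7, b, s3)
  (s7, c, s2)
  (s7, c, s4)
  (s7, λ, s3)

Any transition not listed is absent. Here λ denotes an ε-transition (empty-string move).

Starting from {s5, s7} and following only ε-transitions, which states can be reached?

{s3, s5, s7}

Begin with {s5, s7}.
ε-move s7 → s3; add s3.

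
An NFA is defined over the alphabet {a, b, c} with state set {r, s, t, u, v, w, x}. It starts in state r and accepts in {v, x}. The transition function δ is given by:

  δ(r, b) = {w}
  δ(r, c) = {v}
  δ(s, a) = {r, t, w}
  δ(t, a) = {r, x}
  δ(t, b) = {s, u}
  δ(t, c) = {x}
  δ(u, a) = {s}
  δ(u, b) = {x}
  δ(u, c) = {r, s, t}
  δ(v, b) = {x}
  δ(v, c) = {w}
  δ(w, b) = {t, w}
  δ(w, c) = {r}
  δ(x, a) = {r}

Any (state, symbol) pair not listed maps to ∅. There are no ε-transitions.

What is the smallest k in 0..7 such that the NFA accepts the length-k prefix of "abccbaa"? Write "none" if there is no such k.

none

Start in {r}.
Read 'a': r→∅; now ∅.
The set is empty and remains empty for the remaining 6 symbols.
No reachable set along the way intersects F.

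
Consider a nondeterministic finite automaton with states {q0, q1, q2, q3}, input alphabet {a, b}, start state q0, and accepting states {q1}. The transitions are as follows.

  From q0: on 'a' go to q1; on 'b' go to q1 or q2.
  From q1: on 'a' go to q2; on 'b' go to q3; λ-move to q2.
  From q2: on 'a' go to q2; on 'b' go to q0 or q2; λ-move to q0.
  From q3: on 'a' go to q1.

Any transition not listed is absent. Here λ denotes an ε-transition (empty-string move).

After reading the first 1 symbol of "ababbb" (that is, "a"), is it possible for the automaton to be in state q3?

No

Start in {q0}.
Read 'a': {q0} → {q0, q1, q2}.
State q3 is not in {q0, q1, q2}.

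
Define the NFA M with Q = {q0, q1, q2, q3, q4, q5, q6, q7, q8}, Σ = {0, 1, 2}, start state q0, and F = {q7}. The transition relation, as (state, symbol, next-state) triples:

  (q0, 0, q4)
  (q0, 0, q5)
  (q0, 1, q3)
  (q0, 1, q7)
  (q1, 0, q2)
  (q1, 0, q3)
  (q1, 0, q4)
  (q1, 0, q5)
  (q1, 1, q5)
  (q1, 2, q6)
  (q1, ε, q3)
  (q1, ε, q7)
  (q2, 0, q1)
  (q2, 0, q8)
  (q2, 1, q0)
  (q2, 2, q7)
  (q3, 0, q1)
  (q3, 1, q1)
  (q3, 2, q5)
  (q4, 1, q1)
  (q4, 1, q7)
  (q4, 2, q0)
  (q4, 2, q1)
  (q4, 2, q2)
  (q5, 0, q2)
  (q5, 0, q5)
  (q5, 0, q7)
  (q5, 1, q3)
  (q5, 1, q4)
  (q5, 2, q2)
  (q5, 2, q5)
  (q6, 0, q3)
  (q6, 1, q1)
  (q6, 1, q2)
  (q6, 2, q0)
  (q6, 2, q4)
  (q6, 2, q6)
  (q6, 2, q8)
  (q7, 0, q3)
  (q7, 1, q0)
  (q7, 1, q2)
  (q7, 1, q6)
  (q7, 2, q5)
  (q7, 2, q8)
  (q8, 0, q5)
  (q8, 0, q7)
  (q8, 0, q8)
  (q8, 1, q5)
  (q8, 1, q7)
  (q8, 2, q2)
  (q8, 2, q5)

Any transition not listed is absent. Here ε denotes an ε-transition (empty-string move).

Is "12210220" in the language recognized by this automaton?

Start in {q0}.
Read '1': q0→{q3, q7}; now {q3, q7}.
Read '2': q3→{q5}, q7→{q5, q8}; now {q5, q8}.
Read '2': q5→{q2, q5}, q8→{q2, q5}; now {q2, q5}.
Read '1': q2→{q0}, q5→{q3, q4}; now {q0, q3, q4}.
Read '0': q0→{q4, q5}, q3→{q1}, q4→∅; union {q1, q4, q5}; ε-closure = {q1, q3, q4, q5, q7}.
Read '2': q1→{q6}, q3→{q5}, q4→{q0, q1, q2}, q5→{q2, q5}, q7→{q5, q8}; union {q0, q1, q2, q5, q6, q8}; ε-closure = {q0, q1, q2, q3, q5, q6, q7, q8}.
Read '2': q0→∅, q1→{q6}, q2→{q7}, q3→{q5}, q5→{q2, q5}, q6→{q0, q4, q6, q8}, q7→{q5, q8}, q8→{q2, q5}; now {q0, q2, q4, q5, q6, q7, q8}.
Read '0': q0→{q4, q5}, q2→{q1, q8}, q4→∅, q5→{q2, q5, q7}, q6→{q3}, q7→{q3}, q8→{q5, q7, q8}; now {q1, q2, q3, q4, q5, q7, q8}.
The final set {q1, q2, q3, q4, q5, q7, q8} contains the accepting state q7.

Yes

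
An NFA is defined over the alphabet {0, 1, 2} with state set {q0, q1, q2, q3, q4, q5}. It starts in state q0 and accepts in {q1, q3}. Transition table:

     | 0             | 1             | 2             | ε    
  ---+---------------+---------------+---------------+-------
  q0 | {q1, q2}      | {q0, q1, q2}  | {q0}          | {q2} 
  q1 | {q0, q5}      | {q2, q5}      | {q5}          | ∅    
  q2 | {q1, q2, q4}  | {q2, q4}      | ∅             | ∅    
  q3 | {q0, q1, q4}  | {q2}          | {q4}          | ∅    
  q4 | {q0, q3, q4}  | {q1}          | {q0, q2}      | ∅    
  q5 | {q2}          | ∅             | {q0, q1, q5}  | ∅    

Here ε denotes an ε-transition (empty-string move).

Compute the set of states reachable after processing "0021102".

Start: ε-closure({q0}) = {q0, q2}.
Read '0': q0→{q1, q2}, q2→{q1, q2, q4}; now {q1, q2, q4}.
Read '0': q1→{q0, q5}, q2→{q1, q2, q4}, q4→{q0, q3, q4}; now {q0, q1, q2, q3, q4, q5}.
Read '2': q0→{q0}, q1→{q5}, q2→∅, q3→{q4}, q4→{q0, q2}, q5→{q0, q1, q5}; now {q0, q1, q2, q4, q5}.
Read '1': q0→{q0, q1, q2}, q1→{q2, q5}, q2→{q2, q4}, q4→{q1}, q5→∅; now {q0, q1, q2, q4, q5}.
Read '1': q0→{q0, q1, q2}, q1→{q2, q5}, q2→{q2, q4}, q4→{q1}, q5→∅; now {q0, q1, q2, q4, q5}.
Read '0': q0→{q1, q2}, q1→{q0, q5}, q2→{q1, q2, q4}, q4→{q0, q3, q4}, q5→{q2}; now {q0, q1, q2, q3, q4, q5}.
Read '2': q0→{q0}, q1→{q5}, q2→∅, q3→{q4}, q4→{q0, q2}, q5→{q0, q1, q5}; now {q0, q1, q2, q4, q5}.

{q0, q1, q2, q4, q5}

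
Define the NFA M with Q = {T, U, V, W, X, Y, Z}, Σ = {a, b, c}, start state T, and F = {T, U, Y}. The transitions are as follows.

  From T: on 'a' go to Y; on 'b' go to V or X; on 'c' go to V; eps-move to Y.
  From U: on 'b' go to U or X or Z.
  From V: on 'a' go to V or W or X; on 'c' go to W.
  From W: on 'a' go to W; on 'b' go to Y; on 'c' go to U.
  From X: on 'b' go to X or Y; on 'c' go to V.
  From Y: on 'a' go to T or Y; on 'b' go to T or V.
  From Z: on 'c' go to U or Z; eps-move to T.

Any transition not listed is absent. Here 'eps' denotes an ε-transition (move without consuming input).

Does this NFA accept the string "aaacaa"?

No

Start: ε-closure({T}) = {T, Y}.
Read 'a': T→{Y}, Y→{T, Y}; now {T, Y}.
Read 'a': T→{Y}, Y→{T, Y}; now {T, Y}.
Read 'a': T→{Y}, Y→{T, Y}; now {T, Y}.
Read 'c': T→{V}, Y→∅; now {V}.
Read 'a': V→{V, W, X}; now {V, W, X}.
Read 'a': V→{V, W, X}, W→{W}, X→∅; now {V, W, X}.
The final set {V, W, X} contains no accepting state.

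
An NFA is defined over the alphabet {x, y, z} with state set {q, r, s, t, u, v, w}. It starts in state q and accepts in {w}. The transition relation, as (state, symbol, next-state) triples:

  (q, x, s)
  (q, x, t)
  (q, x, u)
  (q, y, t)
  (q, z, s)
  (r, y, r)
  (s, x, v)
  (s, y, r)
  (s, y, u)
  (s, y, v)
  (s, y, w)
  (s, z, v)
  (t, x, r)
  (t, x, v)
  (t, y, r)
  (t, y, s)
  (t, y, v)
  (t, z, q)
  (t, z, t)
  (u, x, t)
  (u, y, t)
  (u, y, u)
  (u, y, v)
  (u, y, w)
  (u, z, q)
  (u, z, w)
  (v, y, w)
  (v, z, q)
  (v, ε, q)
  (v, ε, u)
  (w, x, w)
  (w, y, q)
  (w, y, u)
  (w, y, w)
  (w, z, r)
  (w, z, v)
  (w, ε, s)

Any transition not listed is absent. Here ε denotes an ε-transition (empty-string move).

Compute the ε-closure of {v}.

{q, u, v}

Begin with {v}.
ε-move v → q; add q.
ε-move v → u; add u.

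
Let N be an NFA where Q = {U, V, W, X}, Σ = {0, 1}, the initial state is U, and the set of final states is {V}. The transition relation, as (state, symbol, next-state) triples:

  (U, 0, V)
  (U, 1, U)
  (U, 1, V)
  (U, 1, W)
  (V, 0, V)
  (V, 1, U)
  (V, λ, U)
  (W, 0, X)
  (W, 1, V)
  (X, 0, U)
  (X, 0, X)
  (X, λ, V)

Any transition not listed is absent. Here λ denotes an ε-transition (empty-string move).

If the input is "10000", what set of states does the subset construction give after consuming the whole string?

{U, V, X}

Start in {U}.
Read '1': {U} → {U, V, W}.
Read '0': {U, V, W} → {U, V, X}.
Read '0': {U, V, X} → {U, V, X}.
Read '0': {U, V, X} → {U, V, X}.
Read '0': {U, V, X} → {U, V, X}.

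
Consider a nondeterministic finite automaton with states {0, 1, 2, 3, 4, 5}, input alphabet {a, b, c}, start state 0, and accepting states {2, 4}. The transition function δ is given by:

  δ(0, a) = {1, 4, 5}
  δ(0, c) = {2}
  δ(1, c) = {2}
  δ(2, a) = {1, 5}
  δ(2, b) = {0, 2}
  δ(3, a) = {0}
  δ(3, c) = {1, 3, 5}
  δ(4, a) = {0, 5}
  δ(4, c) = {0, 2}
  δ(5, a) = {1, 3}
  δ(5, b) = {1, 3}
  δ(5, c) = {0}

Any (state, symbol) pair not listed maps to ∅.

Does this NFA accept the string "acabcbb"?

Start in {0}.
Read 'a': 0→{1, 4, 5}; now {1, 4, 5}.
Read 'c': 1→{2}, 4→{0, 2}, 5→{0}; now {0, 2}.
Read 'a': 0→{1, 4, 5}, 2→{1, 5}; now {1, 4, 5}.
Read 'b': 1→∅, 4→∅, 5→{1, 3}; now {1, 3}.
Read 'c': 1→{2}, 3→{1, 3, 5}; now {1, 2, 3, 5}.
Read 'b': 1→∅, 2→{0, 2}, 3→∅, 5→{1, 3}; now {0, 1, 2, 3}.
Read 'b': 0→∅, 1→∅, 2→{0, 2}, 3→∅; now {0, 2}.
The final set {0, 2} contains the accepting state 2.

Yes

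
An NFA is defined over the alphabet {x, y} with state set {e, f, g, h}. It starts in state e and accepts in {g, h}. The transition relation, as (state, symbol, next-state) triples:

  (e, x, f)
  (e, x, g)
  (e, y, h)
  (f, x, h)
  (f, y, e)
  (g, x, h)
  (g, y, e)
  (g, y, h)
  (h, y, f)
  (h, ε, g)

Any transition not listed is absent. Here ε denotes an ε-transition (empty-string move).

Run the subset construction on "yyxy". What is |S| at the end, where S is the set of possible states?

Start in {e}.
Read 'y': {e} → {g, h}.
Read 'y': {g, h} → {e, f, g, h}.
Read 'x': {e, f, g, h} → {f, g, h}.
Read 'y': {f, g, h} → {e, f, g, h}.
That set has 4 states.

4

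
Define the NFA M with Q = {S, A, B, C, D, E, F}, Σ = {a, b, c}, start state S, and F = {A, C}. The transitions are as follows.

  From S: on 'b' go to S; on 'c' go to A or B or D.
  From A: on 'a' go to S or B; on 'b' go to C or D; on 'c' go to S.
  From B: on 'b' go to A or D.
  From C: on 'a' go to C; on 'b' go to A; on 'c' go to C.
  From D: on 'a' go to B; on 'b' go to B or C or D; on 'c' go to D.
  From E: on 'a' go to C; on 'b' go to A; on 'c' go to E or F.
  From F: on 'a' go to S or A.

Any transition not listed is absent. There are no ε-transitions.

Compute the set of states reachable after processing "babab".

Start in {S}.
Read 'b': S→{S}; now {S}.
Read 'a': S→∅; now ∅.
The set is empty and remains empty for the remaining 3 symbols.

∅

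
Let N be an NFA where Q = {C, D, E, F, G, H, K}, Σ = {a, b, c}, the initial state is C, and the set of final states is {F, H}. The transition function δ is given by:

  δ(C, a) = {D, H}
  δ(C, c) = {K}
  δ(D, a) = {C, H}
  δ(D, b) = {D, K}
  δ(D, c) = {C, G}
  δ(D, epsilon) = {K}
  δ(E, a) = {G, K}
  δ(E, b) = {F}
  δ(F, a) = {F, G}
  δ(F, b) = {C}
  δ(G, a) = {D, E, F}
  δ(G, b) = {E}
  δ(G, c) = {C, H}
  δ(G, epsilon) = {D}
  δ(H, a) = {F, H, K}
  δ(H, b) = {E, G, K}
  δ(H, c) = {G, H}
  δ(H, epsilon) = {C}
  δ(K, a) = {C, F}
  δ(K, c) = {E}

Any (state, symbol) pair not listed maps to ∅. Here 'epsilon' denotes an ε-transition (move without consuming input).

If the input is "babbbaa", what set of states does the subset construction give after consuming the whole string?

∅

Start in {C}.
Read 'b': C→∅; now ∅.
The set is empty and remains empty for the remaining 6 symbols.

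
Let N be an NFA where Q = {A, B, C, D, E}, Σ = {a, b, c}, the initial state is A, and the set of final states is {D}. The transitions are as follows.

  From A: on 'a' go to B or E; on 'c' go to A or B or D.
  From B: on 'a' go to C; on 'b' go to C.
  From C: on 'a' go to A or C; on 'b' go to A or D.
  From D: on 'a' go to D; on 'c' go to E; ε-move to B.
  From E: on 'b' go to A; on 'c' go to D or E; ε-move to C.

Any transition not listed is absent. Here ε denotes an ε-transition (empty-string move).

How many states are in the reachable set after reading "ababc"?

Start in {A}.
Read 'a': {A} → {B, C, E}.
Read 'b': {B, C, E} → {A, B, C, D}.
Read 'a': {A, B, C, D} → {A, B, C, D, E}.
Read 'b': {A, B, C, D, E} → {A, B, C, D}.
Read 'c': {A, B, C, D} → {A, B, C, D, E}.
That set has 5 states.

5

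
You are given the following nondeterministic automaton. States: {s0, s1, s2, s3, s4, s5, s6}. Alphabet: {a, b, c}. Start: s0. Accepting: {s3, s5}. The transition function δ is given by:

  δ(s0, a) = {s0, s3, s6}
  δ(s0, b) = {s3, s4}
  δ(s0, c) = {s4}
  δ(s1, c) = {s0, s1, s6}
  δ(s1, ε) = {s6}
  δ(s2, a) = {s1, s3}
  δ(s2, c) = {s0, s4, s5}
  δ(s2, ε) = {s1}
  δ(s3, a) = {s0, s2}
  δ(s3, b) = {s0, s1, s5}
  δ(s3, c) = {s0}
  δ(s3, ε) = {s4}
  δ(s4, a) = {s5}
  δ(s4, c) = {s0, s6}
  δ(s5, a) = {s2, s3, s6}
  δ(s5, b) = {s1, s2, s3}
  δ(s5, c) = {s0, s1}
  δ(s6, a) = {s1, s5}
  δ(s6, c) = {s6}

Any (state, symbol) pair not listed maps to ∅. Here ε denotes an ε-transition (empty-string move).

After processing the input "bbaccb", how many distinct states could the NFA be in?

Start in {s0}.
Read 'b': {s0} → {s3, s4}.
Read 'b': {s3, s4} → {s0, s1, s5, s6}.
Read 'a': {s0, s1, s5, s6} → {s0, s1, s2, s3, s4, s5, s6}.
Read 'c': {s0, s1, s2, s3, s4, s5, s6} → {s0, s1, s4, s5, s6}.
Read 'c': {s0, s1, s4, s5, s6} → {s0, s1, s4, s6}.
Read 'b': {s0, s1, s4, s6} → {s3, s4}.
That set has 2 states.

2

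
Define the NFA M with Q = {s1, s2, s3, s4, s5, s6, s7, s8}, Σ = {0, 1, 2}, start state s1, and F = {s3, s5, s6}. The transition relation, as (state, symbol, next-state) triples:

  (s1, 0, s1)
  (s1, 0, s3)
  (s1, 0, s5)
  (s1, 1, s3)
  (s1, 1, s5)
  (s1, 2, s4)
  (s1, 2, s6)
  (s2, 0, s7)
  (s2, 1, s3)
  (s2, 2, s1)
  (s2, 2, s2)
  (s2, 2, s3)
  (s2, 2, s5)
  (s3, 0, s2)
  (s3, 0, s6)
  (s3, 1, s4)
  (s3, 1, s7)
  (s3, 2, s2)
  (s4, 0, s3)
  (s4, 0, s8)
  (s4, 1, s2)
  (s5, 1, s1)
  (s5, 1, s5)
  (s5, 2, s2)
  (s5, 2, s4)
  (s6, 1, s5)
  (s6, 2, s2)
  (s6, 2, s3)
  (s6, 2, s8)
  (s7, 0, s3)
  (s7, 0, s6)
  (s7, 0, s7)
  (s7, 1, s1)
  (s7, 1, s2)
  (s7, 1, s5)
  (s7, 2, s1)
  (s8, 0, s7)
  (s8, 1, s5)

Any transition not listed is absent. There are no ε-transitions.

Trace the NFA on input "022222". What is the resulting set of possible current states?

{s1, s2, s3, s4, s5, s6, s8}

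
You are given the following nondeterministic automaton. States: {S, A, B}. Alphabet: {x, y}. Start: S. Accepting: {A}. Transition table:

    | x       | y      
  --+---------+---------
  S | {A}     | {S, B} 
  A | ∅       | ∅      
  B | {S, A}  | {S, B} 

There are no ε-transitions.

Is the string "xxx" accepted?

Start in {S}.
Read 'x': S→{A}; now {A}.
Read 'x': A→∅; now ∅.
The set is empty and remains empty for the remaining 1 symbol.
The final set ∅ contains no accepting state.

No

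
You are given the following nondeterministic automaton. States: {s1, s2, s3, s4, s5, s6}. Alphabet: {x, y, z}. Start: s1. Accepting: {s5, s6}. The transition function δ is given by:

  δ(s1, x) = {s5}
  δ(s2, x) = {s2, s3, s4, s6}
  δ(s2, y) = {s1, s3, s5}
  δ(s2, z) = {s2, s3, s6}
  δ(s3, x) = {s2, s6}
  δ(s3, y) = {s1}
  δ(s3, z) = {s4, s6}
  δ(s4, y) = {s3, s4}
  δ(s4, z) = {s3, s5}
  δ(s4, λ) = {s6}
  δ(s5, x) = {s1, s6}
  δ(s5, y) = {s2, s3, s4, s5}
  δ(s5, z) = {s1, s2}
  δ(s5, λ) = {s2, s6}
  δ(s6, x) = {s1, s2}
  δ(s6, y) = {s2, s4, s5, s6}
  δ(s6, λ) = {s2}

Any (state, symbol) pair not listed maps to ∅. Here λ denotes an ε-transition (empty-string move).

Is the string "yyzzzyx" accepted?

No

Start in {s1}.
Read 'y': s1→∅; now ∅.
The set is empty and remains empty for the remaining 6 symbols.
The final set ∅ contains no accepting state.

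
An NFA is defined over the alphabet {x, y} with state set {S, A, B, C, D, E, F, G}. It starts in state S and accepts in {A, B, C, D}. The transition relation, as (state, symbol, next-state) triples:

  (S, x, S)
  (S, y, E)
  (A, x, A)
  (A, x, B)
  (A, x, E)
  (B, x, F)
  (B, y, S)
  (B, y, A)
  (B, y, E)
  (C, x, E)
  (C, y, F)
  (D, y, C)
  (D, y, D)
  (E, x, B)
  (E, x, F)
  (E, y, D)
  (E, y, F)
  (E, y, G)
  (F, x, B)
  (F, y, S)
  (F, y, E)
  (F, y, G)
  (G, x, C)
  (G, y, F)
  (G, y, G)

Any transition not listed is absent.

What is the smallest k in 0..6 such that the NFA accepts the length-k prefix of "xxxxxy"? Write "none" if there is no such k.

none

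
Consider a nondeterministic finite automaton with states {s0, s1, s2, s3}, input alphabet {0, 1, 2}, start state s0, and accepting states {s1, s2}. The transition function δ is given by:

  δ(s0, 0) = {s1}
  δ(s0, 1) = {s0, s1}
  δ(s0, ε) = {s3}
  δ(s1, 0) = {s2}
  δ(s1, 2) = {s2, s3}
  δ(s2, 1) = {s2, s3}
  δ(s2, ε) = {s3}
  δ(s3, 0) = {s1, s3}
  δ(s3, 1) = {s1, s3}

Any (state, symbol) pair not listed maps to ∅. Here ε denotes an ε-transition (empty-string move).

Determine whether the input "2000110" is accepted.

Start: ε-closure({s0}) = {s0, s3}.
Read '2': {s0, s3} → ∅.
The set is empty and remains empty for the remaining 6 symbols.
The final set ∅ contains no accepting state.

No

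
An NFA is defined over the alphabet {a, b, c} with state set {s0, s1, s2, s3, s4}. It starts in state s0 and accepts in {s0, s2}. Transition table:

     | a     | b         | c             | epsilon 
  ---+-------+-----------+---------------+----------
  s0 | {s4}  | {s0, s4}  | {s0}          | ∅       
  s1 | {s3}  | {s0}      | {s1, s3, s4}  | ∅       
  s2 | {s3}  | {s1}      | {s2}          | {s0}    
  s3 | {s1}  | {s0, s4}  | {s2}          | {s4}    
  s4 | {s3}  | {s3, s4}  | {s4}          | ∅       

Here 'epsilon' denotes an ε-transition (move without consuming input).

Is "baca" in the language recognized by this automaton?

Start in {s0}.
Read 'b': {s0} → {s0, s4}.
Read 'a': {s0, s4} → {s3, s4}.
Read 'c': {s3, s4} → {s0, s2, s4}.
Read 'a': {s0, s2, s4} → {s3, s4}.
The final set {s3, s4} contains no accepting state.

No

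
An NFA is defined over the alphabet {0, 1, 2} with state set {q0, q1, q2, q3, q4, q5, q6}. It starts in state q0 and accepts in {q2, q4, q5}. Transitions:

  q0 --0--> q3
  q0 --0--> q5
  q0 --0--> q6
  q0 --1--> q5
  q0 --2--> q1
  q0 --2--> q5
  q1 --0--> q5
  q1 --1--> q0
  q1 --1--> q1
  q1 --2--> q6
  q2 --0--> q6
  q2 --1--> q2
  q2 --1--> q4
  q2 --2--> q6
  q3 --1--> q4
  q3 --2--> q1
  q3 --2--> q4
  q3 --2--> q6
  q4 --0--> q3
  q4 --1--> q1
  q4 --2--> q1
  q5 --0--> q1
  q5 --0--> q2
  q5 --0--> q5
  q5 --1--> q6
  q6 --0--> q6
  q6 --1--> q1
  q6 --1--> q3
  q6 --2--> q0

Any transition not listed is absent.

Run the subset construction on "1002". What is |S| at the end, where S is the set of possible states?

2

Start in {q0}.
Read '1': q0→{q5}; now {q5}.
Read '0': q5→{q1, q2, q5}; now {q1, q2, q5}.
Read '0': q1→{q5}, q2→{q6}, q5→{q1, q2, q5}; now {q1, q2, q5, q6}.
Read '2': q1→{q6}, q2→{q6}, q5→∅, q6→{q0}; now {q0, q6}.
That set has 2 states.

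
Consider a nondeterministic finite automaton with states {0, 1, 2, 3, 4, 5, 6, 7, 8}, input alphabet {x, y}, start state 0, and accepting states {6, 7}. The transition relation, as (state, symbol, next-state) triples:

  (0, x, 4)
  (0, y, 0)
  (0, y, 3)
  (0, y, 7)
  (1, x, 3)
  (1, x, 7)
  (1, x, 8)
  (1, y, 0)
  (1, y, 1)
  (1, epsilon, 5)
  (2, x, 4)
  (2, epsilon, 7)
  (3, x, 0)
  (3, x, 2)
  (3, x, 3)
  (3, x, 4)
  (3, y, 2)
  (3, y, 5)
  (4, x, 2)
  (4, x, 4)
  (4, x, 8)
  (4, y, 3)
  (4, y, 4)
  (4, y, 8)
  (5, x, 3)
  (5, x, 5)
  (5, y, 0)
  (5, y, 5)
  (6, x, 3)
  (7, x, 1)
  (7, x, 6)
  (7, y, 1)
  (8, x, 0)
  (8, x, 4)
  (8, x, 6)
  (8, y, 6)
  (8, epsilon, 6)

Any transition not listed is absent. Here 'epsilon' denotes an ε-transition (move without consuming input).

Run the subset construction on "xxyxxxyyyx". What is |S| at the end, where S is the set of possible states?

Start in {0}.
Read 'x': {0} → {4}.
Read 'x': {4} → {2, 4, 6, 7, 8}.
Read 'y': {2, 4, 6, 7, 8} → {1, 3, 4, 5, 6, 8}.
Read 'x': {1, 3, 4, 5, 6, 8} → {0, 2, 3, 4, 5, 6, 7, 8}.
Read 'x': {0, 2, 3, 4, 5, 6, 7, 8} → {0, 1, 2, 3, 4, 5, 6, 7, 8}.
Read 'x': {0, 1, 2, 3, 4, 5, 6, 7, 8} → {0, 1, 2, 3, 4, 5, 6, 7, 8}.
Read 'y': {0, 1, 2, 3, 4, 5, 6, 7, 8} → {0, 1, 2, 3, 4, 5, 6, 7, 8}.
Read 'y': {0, 1, 2, 3, 4, 5, 6, 7, 8} → {0, 1, 2, 3, 4, 5, 6, 7, 8}.
Read 'y': {0, 1, 2, 3, 4, 5, 6, 7, 8} → {0, 1, 2, 3, 4, 5, 6, 7, 8}.
Read 'x': {0, 1, 2, 3, 4, 5, 6, 7, 8} → {0, 1, 2, 3, 4, 5, 6, 7, 8}.
That set has 9 states.

9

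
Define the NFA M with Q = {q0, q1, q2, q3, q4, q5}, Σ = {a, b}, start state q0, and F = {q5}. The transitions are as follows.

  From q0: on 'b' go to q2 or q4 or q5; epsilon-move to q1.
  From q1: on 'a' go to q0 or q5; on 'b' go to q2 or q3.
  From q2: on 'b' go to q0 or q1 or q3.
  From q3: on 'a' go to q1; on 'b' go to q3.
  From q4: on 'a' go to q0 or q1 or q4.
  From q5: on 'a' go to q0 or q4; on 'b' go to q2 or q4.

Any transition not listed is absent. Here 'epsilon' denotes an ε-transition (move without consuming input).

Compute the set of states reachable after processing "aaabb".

Start: ε-closure({q0}) = {q0, q1}.
Read 'a': q0→∅, q1→{q0, q5}; union {q0, q5}; ε-closure = {q0, q1, q5}.
Read 'a': q0→∅, q1→{q0, q5}, q5→{q0, q4}; union {q0, q4, q5}; ε-closure = {q0, q1, q4, q5}.
Read 'a': q0→∅, q1→{q0, q5}, q4→{q0, q1, q4}, q5→{q0, q4}; now {q0, q1, q4, q5}.
Read 'b': q0→{q2, q4, q5}, q1→{q2, q3}, q4→∅, q5→{q2, q4}; now {q2, q3, q4, q5}.
Read 'b': q2→{q0, q1, q3}, q3→{q3}, q4→∅, q5→{q2, q4}; now {q0, q1, q2, q3, q4}.

{q0, q1, q2, q3, q4}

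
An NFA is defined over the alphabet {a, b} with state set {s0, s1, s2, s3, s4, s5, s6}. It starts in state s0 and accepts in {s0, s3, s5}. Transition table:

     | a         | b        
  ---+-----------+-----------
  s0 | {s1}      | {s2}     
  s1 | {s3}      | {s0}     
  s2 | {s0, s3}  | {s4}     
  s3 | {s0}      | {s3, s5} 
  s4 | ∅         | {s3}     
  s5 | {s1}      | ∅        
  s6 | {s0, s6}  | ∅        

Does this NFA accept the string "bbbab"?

No

Start in {s0}.
Read 'b': {s0} → {s2}.
Read 'b': {s2} → {s4}.
Read 'b': {s4} → {s3}.
Read 'a': {s3} → {s0}.
Read 'b': {s0} → {s2}.
The final set {s2} contains no accepting state.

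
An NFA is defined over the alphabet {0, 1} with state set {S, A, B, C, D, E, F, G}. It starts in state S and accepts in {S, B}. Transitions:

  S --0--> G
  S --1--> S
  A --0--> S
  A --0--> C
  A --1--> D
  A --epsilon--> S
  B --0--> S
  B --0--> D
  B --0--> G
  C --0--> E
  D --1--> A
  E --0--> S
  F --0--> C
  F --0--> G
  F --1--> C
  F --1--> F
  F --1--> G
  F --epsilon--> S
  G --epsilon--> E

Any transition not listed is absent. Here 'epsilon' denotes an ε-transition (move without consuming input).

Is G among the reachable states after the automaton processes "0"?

Yes

Start in {S}.
Read '0': {S} → {E, G}.
State G is in {E, G}.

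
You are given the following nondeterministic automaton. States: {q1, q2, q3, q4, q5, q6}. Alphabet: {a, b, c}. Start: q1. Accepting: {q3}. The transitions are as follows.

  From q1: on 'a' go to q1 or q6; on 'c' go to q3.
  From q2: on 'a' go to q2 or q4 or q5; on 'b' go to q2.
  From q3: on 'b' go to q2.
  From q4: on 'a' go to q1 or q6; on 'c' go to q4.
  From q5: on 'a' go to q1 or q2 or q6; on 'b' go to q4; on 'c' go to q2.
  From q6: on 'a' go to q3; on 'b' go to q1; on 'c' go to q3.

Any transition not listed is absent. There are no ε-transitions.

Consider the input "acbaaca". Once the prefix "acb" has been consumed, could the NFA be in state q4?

No

Start in {q1}.
Read 'a': q1→{q1, q6}; now {q1, q6}.
Read 'c': q1→{q3}, q6→{q3}; now {q3}.
Read 'b': q3→{q2}; now {q2}.
State q4 is not in {q2}.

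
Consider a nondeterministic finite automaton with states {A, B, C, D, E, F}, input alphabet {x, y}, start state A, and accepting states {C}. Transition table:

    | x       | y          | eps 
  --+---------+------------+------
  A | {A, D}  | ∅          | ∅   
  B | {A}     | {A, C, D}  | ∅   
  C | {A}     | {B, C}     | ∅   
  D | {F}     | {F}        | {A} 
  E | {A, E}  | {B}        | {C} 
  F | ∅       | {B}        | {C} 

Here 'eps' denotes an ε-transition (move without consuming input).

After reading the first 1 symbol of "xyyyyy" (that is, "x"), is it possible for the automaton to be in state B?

No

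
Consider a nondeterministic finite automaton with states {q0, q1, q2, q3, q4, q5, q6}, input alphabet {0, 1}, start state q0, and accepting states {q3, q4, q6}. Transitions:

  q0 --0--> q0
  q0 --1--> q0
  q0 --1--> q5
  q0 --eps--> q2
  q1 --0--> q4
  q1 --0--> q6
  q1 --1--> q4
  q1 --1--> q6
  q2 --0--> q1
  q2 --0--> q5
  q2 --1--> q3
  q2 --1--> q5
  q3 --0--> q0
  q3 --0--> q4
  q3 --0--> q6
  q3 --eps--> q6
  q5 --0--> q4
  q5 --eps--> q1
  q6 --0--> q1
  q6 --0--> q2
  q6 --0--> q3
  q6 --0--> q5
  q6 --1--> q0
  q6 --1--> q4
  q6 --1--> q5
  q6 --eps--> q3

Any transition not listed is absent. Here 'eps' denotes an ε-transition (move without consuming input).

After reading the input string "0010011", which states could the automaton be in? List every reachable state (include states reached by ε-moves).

{q0, q1, q2, q3, q4, q5, q6}

Start: ε-closure({q0}) = {q0, q2}.
Read '0': q0→{q0}, q2→{q1, q5}; union {q0, q1, q5}; ε-closure = {q0, q1, q2, q5}.
Read '0': q0→{q0}, q1→{q4, q6}, q2→{q1, q5}, q5→{q4}; union {q0, q1, q4, q5, q6}; ε-closure = {q0, q1, q2, q3, q4, q5, q6}.
Read '1': q0→{q0, q5}, q1→{q4, q6}, q2→{q3, q5}, q3→∅, q4→∅, q5→∅, q6→{q0, q4, q5}; union {q0, q3, q4, q5, q6}; ε-closure = {q0, q1, q2, q3, q4, q5, q6}.
Read '0': q0→{q0}, q1→{q4, q6}, q2→{q1, q5}, q3→{q0, q4, q6}, q4→∅, q5→{q4}, q6→{q1, q2, q3, q5}; now {q0, q1, q2, q3, q4, q5, q6}.
Read '0': q0→{q0}, q1→{q4, q6}, q2→{q1, q5}, q3→{q0, q4, q6}, q4→∅, q5→{q4}, q6→{q1, q2, q3, q5}; now {q0, q1, q2, q3, q4, q5, q6}.
Read '1': q0→{q0, q5}, q1→{q4, q6}, q2→{q3, q5}, q3→∅, q4→∅, q5→∅, q6→{q0, q4, q5}; union {q0, q3, q4, q5, q6}; ε-closure = {q0, q1, q2, q3, q4, q5, q6}.
Read '1': q0→{q0, q5}, q1→{q4, q6}, q2→{q3, q5}, q3→∅, q4→∅, q5→∅, q6→{q0, q4, q5}; union {q0, q3, q4, q5, q6}; ε-closure = {q0, q1, q2, q3, q4, q5, q6}.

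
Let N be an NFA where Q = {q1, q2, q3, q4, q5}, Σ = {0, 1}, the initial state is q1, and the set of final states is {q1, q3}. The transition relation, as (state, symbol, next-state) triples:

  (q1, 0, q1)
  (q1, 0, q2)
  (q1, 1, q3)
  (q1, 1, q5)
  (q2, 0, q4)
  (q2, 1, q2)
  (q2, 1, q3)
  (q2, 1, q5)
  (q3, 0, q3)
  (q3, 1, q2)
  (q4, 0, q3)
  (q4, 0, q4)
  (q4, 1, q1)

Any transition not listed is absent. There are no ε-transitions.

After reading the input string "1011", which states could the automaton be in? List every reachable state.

Start in {q1}.
Read '1': q1→{q3, q5}; now {q3, q5}.
Read '0': q3→{q3}, q5→∅; now {q3}.
Read '1': q3→{q2}; now {q2}.
Read '1': q2→{q2, q3, q5}; now {q2, q3, q5}.

{q2, q3, q5}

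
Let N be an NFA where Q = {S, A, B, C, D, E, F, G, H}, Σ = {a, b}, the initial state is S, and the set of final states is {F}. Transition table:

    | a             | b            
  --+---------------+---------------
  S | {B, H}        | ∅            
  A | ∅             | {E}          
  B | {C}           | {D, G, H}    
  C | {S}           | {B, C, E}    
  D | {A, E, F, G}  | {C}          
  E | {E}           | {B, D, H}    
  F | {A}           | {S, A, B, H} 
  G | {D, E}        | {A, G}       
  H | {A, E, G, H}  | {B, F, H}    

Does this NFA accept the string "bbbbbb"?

No

Start in {S}.
Read 'b': S→∅; now ∅.
The set is empty and remains empty for the remaining 5 symbols.
The final set ∅ contains no accepting state.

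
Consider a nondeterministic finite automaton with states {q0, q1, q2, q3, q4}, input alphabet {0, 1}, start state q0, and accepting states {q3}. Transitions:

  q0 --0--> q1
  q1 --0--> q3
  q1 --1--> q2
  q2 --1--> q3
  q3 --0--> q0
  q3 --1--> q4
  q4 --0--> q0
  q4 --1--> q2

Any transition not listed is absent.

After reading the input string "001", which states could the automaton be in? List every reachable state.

{q4}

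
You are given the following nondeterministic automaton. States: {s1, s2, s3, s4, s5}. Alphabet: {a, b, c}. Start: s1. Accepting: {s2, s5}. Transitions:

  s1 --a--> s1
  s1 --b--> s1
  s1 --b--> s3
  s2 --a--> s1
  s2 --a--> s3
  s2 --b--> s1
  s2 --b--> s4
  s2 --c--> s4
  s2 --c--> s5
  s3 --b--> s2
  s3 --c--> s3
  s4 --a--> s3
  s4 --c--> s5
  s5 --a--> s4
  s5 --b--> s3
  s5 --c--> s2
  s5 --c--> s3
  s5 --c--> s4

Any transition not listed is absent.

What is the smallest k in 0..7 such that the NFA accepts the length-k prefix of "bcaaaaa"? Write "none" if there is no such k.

Start in {s1}.
Read 'b': s1→{s1, s3}; now {s1, s3}.
Read 'c': s1→∅, s3→{s3}; now {s3}.
Read 'a': s3→∅; now ∅.
The set is empty and remains empty for the remaining 4 symbols.
No reachable set along the way intersects F.

none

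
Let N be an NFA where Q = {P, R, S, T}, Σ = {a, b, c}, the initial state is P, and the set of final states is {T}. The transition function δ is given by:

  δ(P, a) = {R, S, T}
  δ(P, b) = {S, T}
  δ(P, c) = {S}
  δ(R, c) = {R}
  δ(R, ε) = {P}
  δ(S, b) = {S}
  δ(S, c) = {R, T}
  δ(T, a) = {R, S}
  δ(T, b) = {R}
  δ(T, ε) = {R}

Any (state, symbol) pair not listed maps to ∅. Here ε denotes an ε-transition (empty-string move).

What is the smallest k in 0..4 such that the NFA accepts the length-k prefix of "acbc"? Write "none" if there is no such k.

1

Start in {P}.
Read 'a': {P} → {P, R, S, T}.
None of the earlier sets intersect F, but {P, R, S, T} does.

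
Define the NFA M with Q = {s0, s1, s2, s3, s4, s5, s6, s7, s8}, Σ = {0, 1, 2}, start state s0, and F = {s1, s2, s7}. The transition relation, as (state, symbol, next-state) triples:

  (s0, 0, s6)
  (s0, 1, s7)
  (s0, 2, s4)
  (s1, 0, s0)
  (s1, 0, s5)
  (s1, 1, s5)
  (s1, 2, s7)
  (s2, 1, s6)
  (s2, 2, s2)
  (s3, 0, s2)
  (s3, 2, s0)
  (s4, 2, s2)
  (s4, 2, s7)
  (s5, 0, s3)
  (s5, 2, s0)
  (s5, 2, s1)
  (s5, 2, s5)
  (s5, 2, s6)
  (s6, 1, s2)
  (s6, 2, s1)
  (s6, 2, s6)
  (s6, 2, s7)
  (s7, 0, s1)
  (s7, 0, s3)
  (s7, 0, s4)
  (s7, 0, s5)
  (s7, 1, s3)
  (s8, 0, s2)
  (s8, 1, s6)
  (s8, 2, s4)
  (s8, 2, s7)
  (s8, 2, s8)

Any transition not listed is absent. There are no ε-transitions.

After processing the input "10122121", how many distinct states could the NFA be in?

4

Start in {s0}.
Read '1': {s0} → {s7}.
Read '0': {s7} → {s1, s3, s4, s5}.
Read '1': {s1, s3, s4, s5} → {s5}.
Read '2': {s5} → {s0, s1, s5, s6}.
Read '2': {s0, s1, s5, s6} → {s0, s1, s4, s5, s6, s7}.
Read '1': {s0, s1, s4, s5, s6, s7} → {s2, s3, s5, s7}.
Read '2': {s2, s3, s5, s7} → {s0, s1, s2, s5, s6}.
Read '1': {s0, s1, s2, s5, s6} → {s2, s5, s6, s7}.
That set has 4 states.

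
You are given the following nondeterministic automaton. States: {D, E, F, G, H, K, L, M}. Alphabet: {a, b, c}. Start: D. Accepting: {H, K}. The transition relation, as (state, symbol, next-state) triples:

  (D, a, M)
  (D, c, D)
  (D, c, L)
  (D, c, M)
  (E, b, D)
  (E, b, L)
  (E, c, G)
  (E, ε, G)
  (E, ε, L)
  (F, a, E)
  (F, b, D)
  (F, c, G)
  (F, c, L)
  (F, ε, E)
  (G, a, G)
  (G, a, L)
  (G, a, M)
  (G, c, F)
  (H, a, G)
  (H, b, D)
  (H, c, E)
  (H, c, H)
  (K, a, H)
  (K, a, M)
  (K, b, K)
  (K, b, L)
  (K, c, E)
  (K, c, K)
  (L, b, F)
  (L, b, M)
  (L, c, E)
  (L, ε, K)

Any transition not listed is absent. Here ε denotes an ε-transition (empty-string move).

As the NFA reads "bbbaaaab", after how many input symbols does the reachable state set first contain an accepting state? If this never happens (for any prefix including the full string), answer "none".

none

Start in {D}.
Read 'b': D→∅; now ∅.
The set is empty and remains empty for the remaining 7 symbols.
No reachable set along the way intersects F.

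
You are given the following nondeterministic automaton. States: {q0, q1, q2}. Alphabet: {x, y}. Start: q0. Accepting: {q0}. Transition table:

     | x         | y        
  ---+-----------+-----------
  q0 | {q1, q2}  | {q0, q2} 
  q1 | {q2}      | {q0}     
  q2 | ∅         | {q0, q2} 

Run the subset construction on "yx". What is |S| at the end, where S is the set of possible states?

2

Start in {q0}.
Read 'y': {q0} → {q0, q2}.
Read 'x': {q0, q2} → {q1, q2}.
That set has 2 states.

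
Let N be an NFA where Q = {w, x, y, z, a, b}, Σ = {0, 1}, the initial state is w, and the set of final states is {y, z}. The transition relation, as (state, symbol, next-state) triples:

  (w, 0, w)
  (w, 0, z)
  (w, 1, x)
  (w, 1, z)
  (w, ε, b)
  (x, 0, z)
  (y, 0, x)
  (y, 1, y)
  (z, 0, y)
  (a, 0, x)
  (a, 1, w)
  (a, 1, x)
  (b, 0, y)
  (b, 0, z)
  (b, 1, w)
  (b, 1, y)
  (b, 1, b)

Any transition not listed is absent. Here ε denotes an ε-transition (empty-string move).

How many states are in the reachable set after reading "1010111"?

5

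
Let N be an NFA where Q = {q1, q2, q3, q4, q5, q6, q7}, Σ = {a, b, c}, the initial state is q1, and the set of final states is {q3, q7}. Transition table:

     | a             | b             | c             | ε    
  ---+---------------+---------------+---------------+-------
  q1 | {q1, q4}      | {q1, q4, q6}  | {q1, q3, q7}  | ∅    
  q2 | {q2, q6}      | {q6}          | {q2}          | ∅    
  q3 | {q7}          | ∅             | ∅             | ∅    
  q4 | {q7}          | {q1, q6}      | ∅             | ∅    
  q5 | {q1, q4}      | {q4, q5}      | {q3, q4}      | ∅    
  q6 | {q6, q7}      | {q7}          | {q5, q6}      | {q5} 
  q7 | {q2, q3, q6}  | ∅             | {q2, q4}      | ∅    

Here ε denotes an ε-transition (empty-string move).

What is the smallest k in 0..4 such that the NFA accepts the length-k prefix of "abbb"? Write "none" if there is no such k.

Start in {q1}.
Read 'a': {q1} → {q1, q4}.
Read 'b': {q1, q4} → {q1, q4, q5, q6}.
Read 'b': {q1, q4, q5, q6} → {q1, q4, q5, q6, q7}.
None of the earlier sets intersect F, but {q1, q4, q5, q6, q7} does.

3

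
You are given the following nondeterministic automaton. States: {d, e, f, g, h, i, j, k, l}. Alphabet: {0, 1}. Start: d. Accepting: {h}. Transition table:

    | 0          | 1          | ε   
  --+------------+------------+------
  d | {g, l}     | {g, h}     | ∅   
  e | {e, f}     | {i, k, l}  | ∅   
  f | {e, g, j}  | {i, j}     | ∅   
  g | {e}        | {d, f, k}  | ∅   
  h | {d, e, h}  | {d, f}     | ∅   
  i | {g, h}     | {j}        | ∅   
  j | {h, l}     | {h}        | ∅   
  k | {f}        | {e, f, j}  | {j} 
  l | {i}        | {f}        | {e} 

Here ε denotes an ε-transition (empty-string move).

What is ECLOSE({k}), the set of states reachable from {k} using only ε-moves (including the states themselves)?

Begin with {k}.
ε-move k → j; add j.

{j, k}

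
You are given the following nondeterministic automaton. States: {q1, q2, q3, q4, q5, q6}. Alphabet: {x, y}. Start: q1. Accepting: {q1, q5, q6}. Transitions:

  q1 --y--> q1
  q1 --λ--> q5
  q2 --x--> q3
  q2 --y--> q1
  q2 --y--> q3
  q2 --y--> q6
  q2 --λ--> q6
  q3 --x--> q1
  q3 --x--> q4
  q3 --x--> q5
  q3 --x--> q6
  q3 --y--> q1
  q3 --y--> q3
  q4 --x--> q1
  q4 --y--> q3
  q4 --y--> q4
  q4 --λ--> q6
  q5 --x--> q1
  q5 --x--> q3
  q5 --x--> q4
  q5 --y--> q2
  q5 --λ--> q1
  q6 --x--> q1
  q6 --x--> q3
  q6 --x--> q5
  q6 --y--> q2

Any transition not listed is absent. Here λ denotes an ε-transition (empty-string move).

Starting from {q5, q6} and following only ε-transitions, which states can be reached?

{q1, q5, q6}

Begin with {q5, q6}.
ε-move q5 → q1; add q1.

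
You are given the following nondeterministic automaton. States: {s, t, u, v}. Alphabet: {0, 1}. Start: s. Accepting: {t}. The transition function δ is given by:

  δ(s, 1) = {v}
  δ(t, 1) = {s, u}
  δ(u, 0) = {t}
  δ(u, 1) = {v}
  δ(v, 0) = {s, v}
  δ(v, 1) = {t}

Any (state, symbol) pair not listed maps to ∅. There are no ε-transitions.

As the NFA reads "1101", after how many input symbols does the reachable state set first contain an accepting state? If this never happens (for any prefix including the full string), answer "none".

Start in {s}.
Read '1': s→{v}; now {v}.
Read '1': v→{t}; now {t}.
None of the earlier sets intersect F, but {t} does.

2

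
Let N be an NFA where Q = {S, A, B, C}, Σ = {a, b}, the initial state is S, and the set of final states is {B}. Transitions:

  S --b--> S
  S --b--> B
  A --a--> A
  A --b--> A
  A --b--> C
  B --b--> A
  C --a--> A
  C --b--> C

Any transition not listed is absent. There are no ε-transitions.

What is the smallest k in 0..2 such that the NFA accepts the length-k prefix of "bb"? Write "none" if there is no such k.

1

Start in {S}.
Read 'b': S→{S, B}; now {S, B}.
None of the earlier sets intersect F, but {S, B} does.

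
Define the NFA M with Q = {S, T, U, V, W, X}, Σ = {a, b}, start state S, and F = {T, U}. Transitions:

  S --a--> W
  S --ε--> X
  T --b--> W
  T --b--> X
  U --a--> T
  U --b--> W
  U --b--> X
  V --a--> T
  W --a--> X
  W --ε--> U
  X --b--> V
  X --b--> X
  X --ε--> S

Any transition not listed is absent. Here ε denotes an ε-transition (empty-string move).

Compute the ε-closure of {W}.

{U, W}

Begin with {W}.
ε-move W → U; add U.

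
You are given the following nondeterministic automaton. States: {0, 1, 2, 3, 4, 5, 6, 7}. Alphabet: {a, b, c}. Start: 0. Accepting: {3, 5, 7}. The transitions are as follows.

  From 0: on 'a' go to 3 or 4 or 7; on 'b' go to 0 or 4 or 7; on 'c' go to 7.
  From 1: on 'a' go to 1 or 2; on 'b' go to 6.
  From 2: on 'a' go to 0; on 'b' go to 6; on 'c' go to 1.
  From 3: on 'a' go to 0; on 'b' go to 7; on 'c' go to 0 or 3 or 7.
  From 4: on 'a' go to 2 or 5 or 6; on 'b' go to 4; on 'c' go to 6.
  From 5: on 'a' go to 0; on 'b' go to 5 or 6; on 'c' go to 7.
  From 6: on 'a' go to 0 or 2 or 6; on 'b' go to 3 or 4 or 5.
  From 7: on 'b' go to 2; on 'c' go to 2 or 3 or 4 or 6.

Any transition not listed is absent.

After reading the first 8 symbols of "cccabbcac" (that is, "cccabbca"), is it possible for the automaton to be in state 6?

Yes

Start in {0}.
Read 'c': 0→{7}; now {7}.
Read 'c': 7→{2, 3, 4, 6}; now {2, 3, 4, 6}.
Read 'c': 2→{1}, 3→{0, 3, 7}, 4→{6}, 6→∅; now {0, 1, 3, 6, 7}.
Read 'a': 0→{3, 4, 7}, 1→{1, 2}, 3→{0}, 6→{0, 2, 6}, 7→∅; now {0, 1, 2, 3, 4, 6, 7}.
Read 'b': 0→{0, 4, 7}, 1→{6}, 2→{6}, 3→{7}, 4→{4}, 6→{3, 4, 5}, 7→{2}; now {0, 2, 3, 4, 5, 6, 7}.
Read 'b': 0→{0, 4, 7}, 2→{6}, 3→{7}, 4→{4}, 5→{5, 6}, 6→{3, 4, 5}, 7→{2}; now {0, 2, 3, 4, 5, 6, 7}.
Read 'c': 0→{7}, 2→{1}, 3→{0, 3, 7}, 4→{6}, 5→{7}, 6→∅, 7→{2, 3, 4, 6}; now {0, 1, 2, 3, 4, 6, 7}.
Read 'a': 0→{3, 4, 7}, 1→{1, 2}, 2→{0}, 3→{0}, 4→{2, 5, 6}, 6→{0, 2, 6}, 7→∅; now {0, 1, 2, 3, 4, 5, 6, 7}.
State 6 is in {0, 1, 2, 3, 4, 5, 6, 7}.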